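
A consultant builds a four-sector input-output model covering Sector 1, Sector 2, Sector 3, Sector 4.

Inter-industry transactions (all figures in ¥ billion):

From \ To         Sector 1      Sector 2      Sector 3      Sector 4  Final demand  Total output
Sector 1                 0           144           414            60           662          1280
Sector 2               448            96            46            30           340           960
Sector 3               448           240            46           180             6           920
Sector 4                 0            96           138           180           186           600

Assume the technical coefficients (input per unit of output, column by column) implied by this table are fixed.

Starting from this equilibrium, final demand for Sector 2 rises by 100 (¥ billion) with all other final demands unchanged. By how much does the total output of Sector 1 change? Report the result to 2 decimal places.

Technical coefficients a_ij = z_ij / X_j:
  a_11 = 0/1280 = 0.00, a_21 = 448/1280 = 0.35, a_31 = 448/1280 = 0.35, a_41 = 0/1280 = 0.00
  a_12 = 144/960 = 0.15, a_22 = 96/960 = 0.10, a_32 = 240/960 = 0.25, a_42 = 96/960 = 0.10
  a_13 = 414/920 = 0.45, a_23 = 46/920 = 0.05, a_33 = 46/920 = 0.05, a_43 = 138/920 = 0.15
  a_14 = 60/600 = 0.10, a_24 = 30/600 = 0.05, a_34 = 180/600 = 0.30, a_44 = 180/600 = 0.30
I − A =
  [   1.00    -0.15    -0.45    -0.10]
  [  -0.35     0.90    -0.05    -0.05]
  [  -0.35    -0.25     0.95    -0.30]
  [   0.00    -0.10    -0.15     0.70]
Compute the cofactors C_ij = (−1)^(i+j)·(3×3 minor ij) of I−A; the adjugate is their transpose:
adj(I−A) = Cᵀ =
  [ 0.541125   0.198500   0.301625   0.220750]
  [ 0.231875   0.504500   0.158000   0.136875]
  [ 0.290500   0.245250   0.584750   0.309625]
  [ 0.095375   0.124625   0.147875   0.608875]
det(I−A) = Σ_j (I−A)_1j·C_1j = (1.00)(0.541125) + (-0.15)(0.231875) + (-0.45)(0.290500) + (-0.10)(0.095375) = 0.36608125
(I − A)⁻¹ = adj(I−A) / det(I−A) ≈
  [   1.4782     0.5422     0.8239     0.6030]
  [   0.6334     1.3781     0.4316     0.3739]
  [   0.7935     0.6699     1.5973     0.8458]
  [   0.2605     0.3404     0.4039     1.6632]
Δx = (I − A)⁻¹ Δd with Δd having +100 in the Sector 2 component and 0 elsewhere.
So Δx_1 = L_12 · (+100), where L_12 = adj(I−A)_12 / det(I−A) = 0.198500 / 0.36608125.
Δx_1 = 0.198500 × (+100) / 0.36608125 = 19.85 / 0.36608125 ≈ 54.22.

Δx_1 = 54.22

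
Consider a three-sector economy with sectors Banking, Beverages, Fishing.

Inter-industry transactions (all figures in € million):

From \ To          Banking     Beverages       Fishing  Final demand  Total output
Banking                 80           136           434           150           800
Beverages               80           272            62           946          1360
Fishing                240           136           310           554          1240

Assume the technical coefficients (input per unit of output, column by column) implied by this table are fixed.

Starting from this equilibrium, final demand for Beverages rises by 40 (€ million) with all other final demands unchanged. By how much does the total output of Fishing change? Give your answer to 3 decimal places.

Δx_3 = 10.934

Technical coefficients a_ij = z_ij / X_j:
  a_11 = 80/800 = 0.10, a_21 = 80/800 = 0.10, a_31 = 240/800 = 0.30
  a_12 = 136/1360 = 0.10, a_22 = 272/1360 = 0.20, a_32 = 136/1360 = 0.10
  a_13 = 434/1240 = 0.35, a_23 = 62/1240 = 0.05, a_33 = 310/1240 = 0.25
I − A =
  [   0.90    -0.10    -0.35]
  [  -0.10     0.80    -0.05]
  [  -0.30    -0.10     0.75]
Cofactors of I−A, C_ij = (−1)^(i+j)·(minor ij) (rows/columns in the sector order above):
  C_11 = (0.80)(0.75) − (-0.05)(-0.10) = 0.5950
  C_12 = −[(-0.10)(0.75) − (-0.05)(-0.30)] = 0.0900
  C_13 = (-0.10)(-0.10) − (0.80)(-0.30) = 0.2500
  C_21 = −[(-0.10)(0.75) − (-0.35)(-0.10)] = 0.1100
  C_22 = (0.90)(0.75) − (-0.35)(-0.30) = 0.5700
  C_23 = −[(0.90)(-0.10) − (-0.10)(-0.30)] = 0.1200
  C_31 = (-0.10)(-0.05) − (-0.35)(0.80) = 0.2850
  C_32 = −[(0.90)(-0.05) − (-0.35)(-0.10)] = 0.0800
  C_33 = (0.90)(0.80) − (-0.10)(-0.10) = 0.7100
det(I−A) = Σ_j (I−A)_1j·C_1j = (0.90)(0.5950) + (-0.10)(0.0900) + (-0.35)(0.2500) = 0.4390
adj(I−A) = Cᵀ =
  [ 0.5950   0.1100   0.2850]
  [ 0.0900   0.5700   0.0800]
  [ 0.2500   0.1200   0.7100]
(I − A)⁻¹ = adj(I−A) / det(I−A) ≈
  [   1.3554     0.2506     0.6492]
  [   0.2050     1.2984     0.1822]
  [   0.5695     0.2733     1.6173]
Δx = (I − A)⁻¹ Δd with Δd having +40 in the Beverages component and 0 elsewhere.
So Δx_3 = L_32 · (+40), where L_32 = adj(I−A)_32 / det(I−A) = 0.1200 / 0.4390.
Δx_3 = 0.1200 × (+40) / 0.4390 = 4.80 / 0.4390 ≈ 10.934.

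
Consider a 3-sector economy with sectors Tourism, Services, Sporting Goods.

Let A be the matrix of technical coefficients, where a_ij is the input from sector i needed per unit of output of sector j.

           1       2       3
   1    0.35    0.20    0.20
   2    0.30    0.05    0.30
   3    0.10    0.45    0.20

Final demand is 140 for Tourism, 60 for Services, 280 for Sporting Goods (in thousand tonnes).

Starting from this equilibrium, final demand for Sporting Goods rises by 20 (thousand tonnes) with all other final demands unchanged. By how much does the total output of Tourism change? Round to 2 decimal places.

I − A =
  [   0.65    -0.20    -0.20]
  [  -0.30     0.95    -0.30]
  [  -0.10    -0.45     0.80]
Cofactors of I−A, C_ij = (−1)^(i+j)·(minor ij) (rows/columns in the sector order above):
  C_11 = (0.95)(0.80) − (-0.30)(-0.45) = 0.6250
  C_12 = −[(-0.30)(0.80) − (-0.30)(-0.10)] = 0.2700
  C_13 = (-0.30)(-0.45) − (0.95)(-0.10) = 0.2300
  C_21 = −[(-0.20)(0.80) − (-0.20)(-0.45)] = 0.2500
  C_22 = (0.65)(0.80) − (-0.20)(-0.10) = 0.5000
  C_23 = −[(0.65)(-0.45) − (-0.20)(-0.10)] = 0.3125
  C_31 = (-0.20)(-0.30) − (-0.20)(0.95) = 0.2500
  C_32 = −[(0.65)(-0.30) − (-0.20)(-0.30)] = 0.2550
  C_33 = (0.65)(0.95) − (-0.20)(-0.30) = 0.5575
det(I−A) = Σ_j (I−A)_1j·C_1j = (0.65)(0.6250) + (-0.20)(0.2700) + (-0.20)(0.2300) = 0.30625
adj(I−A) = Cᵀ =
  [ 0.6250   0.2500   0.2500]
  [ 0.2700   0.5000   0.2550]
  [ 0.2300   0.3125   0.5575]
(I − A)⁻¹ = adj(I−A) / det(I−A) ≈
  [   2.0408     0.8163     0.8163]
  [   0.8816     1.6327     0.8327]
  [   0.7510     1.0204     1.8204]
Δx = (I − A)⁻¹ Δd with Δd having +20 in the Sporting Goods component and 0 elsewhere.
So Δx_1 = L_13 · (+20), where L_13 = adj(I−A)_13 / det(I−A) = 0.2500 / 0.30625.
Δx_1 = 0.2500 × (+20) / 0.30625 = 5.00 / 0.30625 ≈ 16.33.

Δx_1 = 16.33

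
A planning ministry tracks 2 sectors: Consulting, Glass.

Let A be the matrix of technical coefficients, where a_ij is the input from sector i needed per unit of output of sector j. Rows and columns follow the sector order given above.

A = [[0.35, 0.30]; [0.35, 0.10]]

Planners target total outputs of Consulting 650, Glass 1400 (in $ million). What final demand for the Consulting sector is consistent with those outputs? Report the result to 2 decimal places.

I − A =
  [   0.65    -0.30]
  [  -0.35     0.90]
d = (I − A) x:
  d_C = (+0.65)·650 + (-0.30)·1400 = 2.50
  d_G = (-0.35)·650 + (+0.90)·1400 = 1032.50

d_C = 2.50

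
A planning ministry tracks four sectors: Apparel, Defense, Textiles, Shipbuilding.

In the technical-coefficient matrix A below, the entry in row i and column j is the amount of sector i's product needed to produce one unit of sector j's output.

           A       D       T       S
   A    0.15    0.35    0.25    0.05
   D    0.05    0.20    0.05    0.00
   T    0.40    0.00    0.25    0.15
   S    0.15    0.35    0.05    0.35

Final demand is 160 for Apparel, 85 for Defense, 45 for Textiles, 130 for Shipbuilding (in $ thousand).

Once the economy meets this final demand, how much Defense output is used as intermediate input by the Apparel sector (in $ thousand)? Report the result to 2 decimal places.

z_DA = 18.63

I − A =
  [   0.85    -0.35    -0.25    -0.05]
  [  -0.05     0.80    -0.05     0.00]
  [  -0.40     0.00     0.75    -0.15]
  [  -0.15    -0.35    -0.05     0.65]
Compute the cofactors C_ij = (−1)^(i+j)·(3×3 minor ij) of I−A; the adjugate is their transpose:
adj(I−A) = Cᵀ =
  [ 0.381375   0.194250   0.144250   0.062625]
  [ 0.038125   0.330750   0.035500   0.011125]
  [ 0.228625   0.150500   0.423750   0.115375]
  [ 0.126125   0.234500   0.085000   0.409875]
det(I−A) = Σ_j (I−A)_1j·C_1j = (0.85)(0.381375) + (-0.35)(0.038125) + (-0.25)(0.228625) + (-0.05)(0.126125) = 0.2473625
(I − A)⁻¹ = adj(I−A) / det(I−A) ≈
  [   1.5418     0.7853     0.5832     0.2532]
  [   0.1541     1.3371     0.1435     0.0450]
  [   0.9243     0.6084     1.7131     0.4664]
  [   0.5099     0.9480     0.3436     1.6570]
First solve x = (I − A)⁻¹ d = adj(I−A)·d / det(I−A); in particular x_A = (0.381375·160 + 0.194250·85 + 0.144250·45 + 0.062625·130) / 0.2473625 = 92.16375 / 0.2473625 ≈ 372.5858.
Intermediate flow from D to A: z_DA = a_DA · x_A = 0.05 × 92.16375 / 0.2473625 = 4.6081875 / 0.2473625 ≈ 18.63.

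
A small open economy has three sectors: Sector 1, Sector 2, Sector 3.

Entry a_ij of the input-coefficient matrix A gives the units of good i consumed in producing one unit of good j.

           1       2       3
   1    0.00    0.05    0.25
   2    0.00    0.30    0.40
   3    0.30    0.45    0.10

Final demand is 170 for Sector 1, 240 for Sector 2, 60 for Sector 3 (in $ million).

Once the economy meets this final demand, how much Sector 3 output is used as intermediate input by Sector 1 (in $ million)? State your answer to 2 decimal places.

I − A =
  [   1.00    -0.05    -0.25]
  [   0.00     0.70    -0.40]
  [  -0.30    -0.45     0.90]
Cofactors of I−A, C_ij = (−1)^(i+j)·(minor ij) (rows/columns in the sector order above):
  C_11 = (0.70)(0.90) − (-0.40)(-0.45) = 0.4500
  C_12 = −[(0.00)(0.90) − (-0.40)(-0.30)] = 0.1200
  C_13 = (0.00)(-0.45) − (0.70)(-0.30) = 0.2100
  C_21 = −[(-0.05)(0.90) − (-0.25)(-0.45)] = 0.1575
  C_22 = (1.00)(0.90) − (-0.25)(-0.30) = 0.8250
  C_23 = −[(1.00)(-0.45) − (-0.05)(-0.30)] = 0.4650
  C_31 = (-0.05)(-0.40) − (-0.25)(0.70) = 0.1950
  C_32 = −[(1.00)(-0.40) − (-0.25)(0.00)] = 0.4000
  C_33 = (1.00)(0.70) − (-0.05)(0.00) = 0.7000
det(I−A) = Σ_j (I−A)_1j·C_1j = (1.00)(0.4500) + (-0.05)(0.1200) + (-0.25)(0.2100) = 0.3915
adj(I−A) = Cᵀ =
  [ 0.4500   0.1575   0.1950]
  [ 0.1200   0.8250   0.4000]
  [ 0.2100   0.4650   0.7000]
(I − A)⁻¹ = adj(I−A) / det(I−A) ≈
  [   1.1494     0.4023     0.4981]
  [   0.3065     2.1073     1.0217]
  [   0.5364     1.1877     1.7880]
First solve x = (I − A)⁻¹ d = adj(I−A)·d / det(I−A); in particular x_1 = (0.4500·170 + 0.1575·240 + 0.1950·60) / 0.3915 = 126.00 / 0.3915 ≈ 321.8391.
Intermediate flow from 3 to 1: z_31 = a_31 · x_1 = 0.30 × 126.00 / 0.3915 = 37.80 / 0.3915 ≈ 96.55.

z_31 = 96.55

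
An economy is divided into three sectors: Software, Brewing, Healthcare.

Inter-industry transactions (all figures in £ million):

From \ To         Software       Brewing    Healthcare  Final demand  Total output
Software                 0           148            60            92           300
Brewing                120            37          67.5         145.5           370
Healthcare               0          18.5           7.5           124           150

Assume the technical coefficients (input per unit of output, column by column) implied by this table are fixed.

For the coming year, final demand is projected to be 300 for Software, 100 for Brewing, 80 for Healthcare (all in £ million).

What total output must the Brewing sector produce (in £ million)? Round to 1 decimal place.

Technical coefficients a_ij = z_ij / X_j:
  a_11 = 0/300 = 0.00, a_21 = 120/300 = 0.40, a_31 = 0/300 = 0.00
  a_12 = 148/370 = 0.40, a_22 = 37/370 = 0.10, a_32 = 18.5/370 = 0.05
  a_13 = 60/150 = 0.40, a_23 = 67.5/150 = 0.45, a_33 = 7.5/150 = 0.05
I − A =
  [   1.00    -0.40    -0.40]
  [  -0.40     0.90    -0.45]
  [   0.00    -0.05     0.95]
Cofactors of I−A, C_ij = (−1)^(i+j)·(minor ij) (rows/columns in the sector order above):
  C_11 = (0.90)(0.95) − (-0.45)(-0.05) = 0.8325
  C_12 = −[(-0.40)(0.95) − (-0.45)(0.00)] = 0.3800
  C_13 = (-0.40)(-0.05) − (0.90)(0.00) = 0.0200
  C_21 = −[(-0.40)(0.95) − (-0.40)(-0.05)] = 0.4000
  C_22 = (1.00)(0.95) − (-0.40)(0.00) = 0.9500
  C_23 = −[(1.00)(-0.05) − (-0.40)(0.00)] = 0.0500
  C_31 = (-0.40)(-0.45) − (-0.40)(0.90) = 0.5400
  C_32 = −[(1.00)(-0.45) − (-0.40)(-0.40)] = 0.6100
  C_33 = (1.00)(0.90) − (-0.40)(-0.40) = 0.7400
det(I−A) = Σ_j (I−A)_1j·C_1j = (1.00)(0.8325) + (-0.40)(0.3800) + (-0.40)(0.0200) = 0.6725
adj(I−A) = Cᵀ =
  [ 0.8325   0.4000   0.5400]
  [ 0.3800   0.9500   0.6100]
  [ 0.0200   0.0500   0.7400]
(I − A)⁻¹ = adj(I−A) / det(I−A) ≈
  [   1.2379     0.5948     0.8030]
  [   0.5651     1.4126     0.9071]
  [   0.0297     0.0743     1.1004]
x = (I − A)⁻¹ d = adj(I−A)·d / det(I−A), with det(I−A) = 0.6725:
  x_1 = (0.8325·300 + 0.4000·100 + 0.5400·80) / 0.6725 = 332.95 / 0.6725 ≈ 495.1
  x_2 = (0.3800·300 + 0.9500·100 + 0.6100·80) / 0.6725 = 257.80 / 0.6725 ≈ 383.3
  x_3 = (0.0200·300 + 0.0500·100 + 0.7400·80) / 0.6725 = 70.20 / 0.6725 ≈ 104.4

x_2 = 383.3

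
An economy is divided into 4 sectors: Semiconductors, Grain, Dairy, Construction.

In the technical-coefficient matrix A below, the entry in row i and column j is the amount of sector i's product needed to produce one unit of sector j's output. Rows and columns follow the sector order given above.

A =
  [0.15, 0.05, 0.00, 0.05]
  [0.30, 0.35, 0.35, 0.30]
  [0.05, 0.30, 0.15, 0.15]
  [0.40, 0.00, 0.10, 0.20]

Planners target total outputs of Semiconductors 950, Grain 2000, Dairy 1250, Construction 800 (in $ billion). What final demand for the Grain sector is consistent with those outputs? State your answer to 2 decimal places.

I − A =
  [   0.85    -0.05     0.00    -0.05]
  [  -0.30     0.65    -0.35    -0.30]
  [  -0.05    -0.30     0.85    -0.15]
  [  -0.40     0.00    -0.10     0.80]
d = (I − A) x:
  d_1 = (+0.85)·950 + (-0.05)·2000 + (+0.00)·1250 + (-0.05)·800 = 667.50
  d_2 = (-0.30)·950 + (+0.65)·2000 + (-0.35)·1250 + (-0.30)·800 = 337.50
  d_3 = (-0.05)·950 + (-0.30)·2000 + (+0.85)·1250 + (-0.15)·800 = 295.00
  d_4 = (-0.40)·950 + (+0.00)·2000 + (-0.10)·1250 + (+0.80)·800 = 135.00

d_2 = 337.50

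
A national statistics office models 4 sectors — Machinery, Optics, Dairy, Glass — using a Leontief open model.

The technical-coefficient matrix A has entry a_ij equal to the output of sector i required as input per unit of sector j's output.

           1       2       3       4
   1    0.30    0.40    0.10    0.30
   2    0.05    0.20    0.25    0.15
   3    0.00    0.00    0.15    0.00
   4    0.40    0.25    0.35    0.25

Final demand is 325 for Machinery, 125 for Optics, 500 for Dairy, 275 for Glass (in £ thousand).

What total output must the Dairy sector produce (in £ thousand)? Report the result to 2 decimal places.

x_3 = 588.24

I − A =
  [   0.70    -0.40    -0.10    -0.30]
  [  -0.05     0.80    -0.25    -0.15]
  [   0.00     0.00     0.85     0.00]
  [  -0.40    -0.25    -0.35     0.75]
Compute the cofactors C_ij = (−1)^(i+j)·(3×3 minor ij) of I−A; the adjugate is their transpose:
adj(I−A) = Cᵀ =
  [ 0.478125   0.318750   0.255000   0.255000]
  [ 0.082875   0.344250   0.153000   0.102000]
  [ 0.000000   0.000000   0.255000   0.000000]
  [ 0.282625   0.284750   0.306000   0.459000]
det(I−A) = Σ_j (I−A)_1j·C_1j = (0.70)(0.478125) + (-0.40)(0.082875) + (-0.10)(0.000000) + (-0.30)(0.282625) = 0.21675
(I − A)⁻¹ = adj(I−A) / det(I−A) ≈
  [   2.2059     1.4706     1.1765     1.1765]
  [   0.3824     1.5882     0.7059     0.4706]
  [   0.0000     0.0000     1.1765     0.0000]
  [   1.3039     1.3137     1.4118     2.1176]
x = (I − A)⁻¹ d = adj(I−A)·d / det(I−A), with det(I−A) = 0.21675:
  x_1 = (0.478125·325 + 0.318750·125 + 0.255000·500 + 0.255000·275) / 0.21675 = 392.859375 / 0.21675 = 1812.50
  x_2 = (0.082875·325 + 0.344250·125 + 0.153000·500 + 0.102000·275) / 0.21675 = 174.515625 / 0.21675 ≈ 805.15
  x_3 = (0.000000·325 + 0.000000·125 + 0.255000·500 + 0.000000·275) / 0.21675 = 127.50 / 0.21675 ≈ 588.24
  x_4 = (0.282625·325 + 0.284750·125 + 0.306000·500 + 0.459000·275) / 0.21675 = 406.671875 / 0.21675 ≈ 1876.23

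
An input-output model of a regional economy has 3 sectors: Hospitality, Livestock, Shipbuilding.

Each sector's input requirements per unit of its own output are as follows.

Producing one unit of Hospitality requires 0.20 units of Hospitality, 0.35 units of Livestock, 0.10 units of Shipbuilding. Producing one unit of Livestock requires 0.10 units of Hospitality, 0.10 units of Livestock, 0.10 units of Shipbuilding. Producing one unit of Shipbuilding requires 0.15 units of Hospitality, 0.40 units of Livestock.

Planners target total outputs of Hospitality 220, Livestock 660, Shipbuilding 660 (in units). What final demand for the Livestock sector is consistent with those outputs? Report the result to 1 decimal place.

d_2 = 253.0

I − A =
  [   0.80    -0.10    -0.15]
  [  -0.35     0.90    -0.40]
  [  -0.10    -0.10     1.00]
d = (I − A) x:
  d_1 = (+0.80)·220 + (-0.10)·660 + (-0.15)·660 = 11.0
  d_2 = (-0.35)·220 + (+0.90)·660 + (-0.40)·660 = 253.0
  d_3 = (-0.10)·220 + (-0.10)·660 + (+1.00)·660 = 572.0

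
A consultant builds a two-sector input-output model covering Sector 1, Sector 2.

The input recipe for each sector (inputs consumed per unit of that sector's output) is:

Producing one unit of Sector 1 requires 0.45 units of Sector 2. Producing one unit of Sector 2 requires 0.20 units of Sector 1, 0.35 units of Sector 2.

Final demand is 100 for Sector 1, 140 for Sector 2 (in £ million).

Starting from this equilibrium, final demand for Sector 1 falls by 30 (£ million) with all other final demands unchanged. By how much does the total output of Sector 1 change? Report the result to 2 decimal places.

I − A =
  [   1.00    -0.20]
  [  -0.45     0.65]
det(I−A) = (1.00)(0.65) − (-0.20)(-0.45) = 0.5600
adj(I−A) = [[0.65, 0.20], [0.45, 1.00]]
(I − A)⁻¹ = adj(I−A) / det(I−A) ≈
  [   1.1607     0.3571]
  [   0.8036     1.7857]
Δx = (I − A)⁻¹ Δd with Δd having -30 in the Sector 1 component and 0 elsewhere.
So Δx_1 = L_11 · (-30), where L_11 = adj(I−A)_11 / det(I−A) = 0.65 / 0.5600.
Δx_1 = 0.65 × (-30) / 0.5600 = -19.50 / 0.5600 ≈ -34.82.

Δx_1 = -34.82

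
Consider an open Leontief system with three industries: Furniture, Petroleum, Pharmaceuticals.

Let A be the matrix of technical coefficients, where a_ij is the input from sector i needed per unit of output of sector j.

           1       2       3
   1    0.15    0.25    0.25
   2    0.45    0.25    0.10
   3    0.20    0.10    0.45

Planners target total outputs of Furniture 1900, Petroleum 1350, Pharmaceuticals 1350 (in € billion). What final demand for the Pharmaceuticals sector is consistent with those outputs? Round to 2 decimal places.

I − A =
  [   0.85    -0.25    -0.25]
  [  -0.45     0.75    -0.10]
  [  -0.20    -0.10     0.55]
d = (I − A) x:
  d_1 = (+0.85)·1900 + (-0.25)·1350 + (-0.25)·1350 = 940.00
  d_2 = (-0.45)·1900 + (+0.75)·1350 + (-0.10)·1350 = 22.50
  d_3 = (-0.20)·1900 + (-0.10)·1350 + (+0.55)·1350 = 227.50

d_3 = 227.50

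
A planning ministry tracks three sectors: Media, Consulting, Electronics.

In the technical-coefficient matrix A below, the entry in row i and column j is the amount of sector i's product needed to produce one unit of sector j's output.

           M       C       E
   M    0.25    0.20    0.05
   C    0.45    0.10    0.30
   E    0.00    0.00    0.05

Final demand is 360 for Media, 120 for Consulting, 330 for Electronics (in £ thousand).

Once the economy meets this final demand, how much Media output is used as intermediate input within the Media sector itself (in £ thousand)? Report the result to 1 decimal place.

I − A =
  [   0.75    -0.20    -0.05]
  [  -0.45     0.90    -0.30]
  [   0.00     0.00     0.95]
Cofactors of I−A, C_ij = (−1)^(i+j)·(minor ij) (rows/columns in the sector order above):
  C_11 = (0.90)(0.95) − (-0.30)(0.00) = 0.8550
  C_12 = −[(-0.45)(0.95) − (-0.30)(0.00)] = 0.4275
  C_13 = (-0.45)(0.00) − (0.90)(0.00) = 0.0000
  C_21 = −[(-0.20)(0.95) − (-0.05)(0.00)] = 0.1900
  C_22 = (0.75)(0.95) − (-0.05)(0.00) = 0.7125
  C_23 = −[(0.75)(0.00) − (-0.20)(0.00)] = 0.0000
  C_31 = (-0.20)(-0.30) − (-0.05)(0.90) = 0.1050
  C_32 = −[(0.75)(-0.30) − (-0.05)(-0.45)] = 0.2475
  C_33 = (0.75)(0.90) − (-0.20)(-0.45) = 0.5850
det(I−A) = Σ_j (I−A)_1j·C_1j = (0.75)(0.8550) + (-0.20)(0.4275) + (-0.05)(0.0000) = 0.55575
adj(I−A) = Cᵀ =
  [ 0.8550   0.1900   0.1050]
  [ 0.4275   0.7125   0.2475]
  [ 0.0000   0.0000   0.5850]
(I − A)⁻¹ = adj(I−A) / det(I−A) ≈
  [   1.5385     0.3419     0.1889]
  [   0.7692     1.2821     0.4453]
  [   0.0000     0.0000     1.0526]
First solve x = (I − A)⁻¹ d = adj(I−A)·d / det(I−A); in particular x_M = (0.8550·360 + 0.1900·120 + 0.1050·330) / 0.55575 = 365.25 / 0.55575 ≈ 657.220.
Intermediate flow from M to M: z_MM = a_MM · x_M = 0.25 × 365.25 / 0.55575 = 91.3125 / 0.55575 ≈ 164.3.

z_MM = 164.3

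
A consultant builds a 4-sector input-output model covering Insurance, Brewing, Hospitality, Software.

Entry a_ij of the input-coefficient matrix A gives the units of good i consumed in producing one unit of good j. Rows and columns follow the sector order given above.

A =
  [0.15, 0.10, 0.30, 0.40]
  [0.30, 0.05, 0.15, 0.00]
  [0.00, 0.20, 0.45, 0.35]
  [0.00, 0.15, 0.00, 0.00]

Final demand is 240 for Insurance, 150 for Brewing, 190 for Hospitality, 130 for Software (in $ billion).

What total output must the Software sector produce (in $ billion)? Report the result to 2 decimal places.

I − A =
  [   0.85    -0.10    -0.30    -0.40]
  [  -0.30     0.95    -0.15     0.00]
  [   0.00    -0.20     0.55    -0.35]
  [   0.00    -0.15     0.00     1.00]
Compute the cofactors C_ij = (−1)^(i+j)·(3×3 minor ij) of I−A; the adjugate is their transpose:
adj(I−A) = Cᵀ =
  [ 0.484625   0.163750   0.309000   0.302000]
  [ 0.165000   0.467500   0.217500   0.142125]
  [ 0.075750   0.214625   0.759500   0.296125]
  [ 0.024750   0.070125   0.032625   0.384125]
det(I−A) = Σ_j (I−A)_1j·C_1j = (0.85)(0.484625) + (-0.10)(0.165000) + (-0.30)(0.075750) + (-0.40)(0.024750) = 0.36280625
(I − A)⁻¹ = adj(I−A) / det(I−A) ≈
  [   1.3358     0.4513     0.8517     0.8324]
  [   0.4548     1.2886     0.5995     0.3917]
  [   0.2088     0.5916     2.0934     0.8162]
  [   0.0682     0.1933     0.0899     1.0588]
x = (I − A)⁻¹ d = adj(I−A)·d / det(I−A), with det(I−A) = 0.36280625:
  x_1 = (0.484625·240 + 0.163750·150 + 0.309000·190 + 0.302000·130) / 0.36280625 = 238.8425 / 0.36280625 ≈ 658.32
  x_2 = (0.165000·240 + 0.467500·150 + 0.217500·190 + 0.142125·130) / 0.36280625 = 169.52625 / 0.36280625 ≈ 467.26
  x_3 = (0.075750·240 + 0.214625·150 + 0.759500·190 + 0.296125·130) / 0.36280625 = 233.175 / 0.36280625 ≈ 642.70
  x_4 = (0.024750·240 + 0.070125·150 + 0.032625·190 + 0.384125·130) / 0.36280625 = 72.59375 / 0.36280625 ≈ 200.09

x_4 = 200.09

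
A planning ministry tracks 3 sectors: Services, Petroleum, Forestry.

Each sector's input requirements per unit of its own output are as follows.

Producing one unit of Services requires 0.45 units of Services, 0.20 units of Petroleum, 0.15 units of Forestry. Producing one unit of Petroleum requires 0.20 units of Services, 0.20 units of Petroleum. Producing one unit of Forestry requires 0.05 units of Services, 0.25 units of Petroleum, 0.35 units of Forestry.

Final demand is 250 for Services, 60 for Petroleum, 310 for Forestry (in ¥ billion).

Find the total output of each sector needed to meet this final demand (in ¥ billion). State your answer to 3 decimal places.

I − A =
  [   0.55    -0.20    -0.05]
  [  -0.20     0.80    -0.25]
  [  -0.15     0.00     0.65]
Cofactors of I−A, C_ij = (−1)^(i+j)·(minor ij) (rows/columns in the sector order above):
  C_11 = (0.80)(0.65) − (-0.25)(0.00) = 0.5200
  C_12 = −[(-0.20)(0.65) − (-0.25)(-0.15)] = 0.1675
  C_13 = (-0.20)(0.00) − (0.80)(-0.15) = 0.1200
  C_21 = −[(-0.20)(0.65) − (-0.05)(0.00)] = 0.1300
  C_22 = (0.55)(0.65) − (-0.05)(-0.15) = 0.3500
  C_23 = −[(0.55)(0.00) − (-0.20)(-0.15)] = 0.0300
  C_31 = (-0.20)(-0.25) − (-0.05)(0.80) = 0.0900
  C_32 = −[(0.55)(-0.25) − (-0.05)(-0.20)] = 0.1475
  C_33 = (0.55)(0.80) − (-0.20)(-0.20) = 0.4000
det(I−A) = Σ_j (I−A)_1j·C_1j = (0.55)(0.5200) + (-0.20)(0.1675) + (-0.05)(0.1200) = 0.2465
adj(I−A) = Cᵀ =
  [ 0.5200   0.1300   0.0900]
  [ 0.1675   0.3500   0.1475]
  [ 0.1200   0.0300   0.4000]
(I − A)⁻¹ = adj(I−A) / det(I−A) ≈
  [   2.1095     0.5274     0.3651]
  [   0.6795     1.4199     0.5984]
  [   0.4868     0.1217     1.6227]
x = (I − A)⁻¹ d = adj(I−A)·d / det(I−A), with det(I−A) = 0.2465:
  x_S = (0.5200·250 + 0.1300·60 + 0.0900·310) / 0.2465 = 165.70 / 0.2465 ≈ 672.211
  x_P = (0.1675·250 + 0.3500·60 + 0.1475·310) / 0.2465 = 108.60 / 0.2465 ≈ 440.568
  x_F = (0.1200·250 + 0.0300·60 + 0.4000·310) / 0.2465 = 155.80 / 0.2465 ≈ 632.049

x_S = 672.211, x_P = 440.568, x_F = 632.049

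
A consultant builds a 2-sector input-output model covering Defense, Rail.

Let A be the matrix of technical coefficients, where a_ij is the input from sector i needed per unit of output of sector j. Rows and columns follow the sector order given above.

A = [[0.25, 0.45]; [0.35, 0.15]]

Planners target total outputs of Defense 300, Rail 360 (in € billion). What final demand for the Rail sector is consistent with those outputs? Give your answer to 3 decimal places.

I − A =
  [   0.75    -0.45]
  [  -0.35     0.85]
d = (I − A) x:
  d_1 = (+0.75)·300 + (-0.45)·360 = 63.000
  d_2 = (-0.35)·300 + (+0.85)·360 = 201.000

d_2 = 201.000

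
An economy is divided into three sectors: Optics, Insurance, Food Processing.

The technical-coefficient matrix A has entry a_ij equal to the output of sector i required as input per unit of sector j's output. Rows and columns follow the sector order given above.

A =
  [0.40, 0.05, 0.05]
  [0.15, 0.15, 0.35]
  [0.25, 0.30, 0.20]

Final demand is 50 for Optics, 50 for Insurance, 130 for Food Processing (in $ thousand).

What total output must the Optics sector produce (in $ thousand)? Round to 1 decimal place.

I − A =
  [   0.60    -0.05    -0.05]
  [  -0.15     0.85    -0.35]
  [  -0.25    -0.30     0.80]
Cofactors of I−A, C_ij = (−1)^(i+j)·(minor ij) (rows/columns in the sector order above):
  C_11 = (0.85)(0.80) − (-0.35)(-0.30) = 0.5750
  C_12 = −[(-0.15)(0.80) − (-0.35)(-0.25)] = 0.2075
  C_13 = (-0.15)(-0.30) − (0.85)(-0.25) = 0.2575
  C_21 = −[(-0.05)(0.80) − (-0.05)(-0.30)] = 0.0550
  C_22 = (0.60)(0.80) − (-0.05)(-0.25) = 0.4675
  C_23 = −[(0.60)(-0.30) − (-0.05)(-0.25)] = 0.1925
  C_31 = (-0.05)(-0.35) − (-0.05)(0.85) = 0.0600
  C_32 = −[(0.60)(-0.35) − (-0.05)(-0.15)] = 0.2175
  C_33 = (0.60)(0.85) − (-0.05)(-0.15) = 0.5025
det(I−A) = Σ_j (I−A)_1j·C_1j = (0.60)(0.5750) + (-0.05)(0.2075) + (-0.05)(0.2575) = 0.32175
adj(I−A) = Cᵀ =
  [ 0.5750   0.0550   0.0600]
  [ 0.2075   0.4675   0.2175]
  [ 0.2575   0.1925   0.5025]
(I − A)⁻¹ = adj(I−A) / det(I−A) ≈
  [   1.7871     0.1709     0.1865]
  [   0.6449     1.4530     0.6760]
  [   0.8003     0.5983     1.5618]
x = (I − A)⁻¹ d = adj(I−A)·d / det(I−A), with det(I−A) = 0.32175:
  x_O = (0.5750·50 + 0.0550·50 + 0.0600·130) / 0.32175 = 39.30 / 0.32175 ≈ 122.1
  x_I = (0.2075·50 + 0.4675·50 + 0.2175·130) / 0.32175 = 62.025 / 0.32175 ≈ 192.8
  x_F = (0.2575·50 + 0.1925·50 + 0.5025·130) / 0.32175 = 87.825 / 0.32175 ≈ 273.0

x_O = 122.1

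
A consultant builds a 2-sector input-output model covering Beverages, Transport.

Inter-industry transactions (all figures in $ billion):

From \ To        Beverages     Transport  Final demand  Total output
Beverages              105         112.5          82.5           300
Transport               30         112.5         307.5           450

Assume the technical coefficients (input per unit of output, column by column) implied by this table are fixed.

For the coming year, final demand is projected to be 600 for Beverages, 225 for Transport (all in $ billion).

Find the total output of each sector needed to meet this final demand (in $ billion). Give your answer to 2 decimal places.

Technical coefficients a_ij = z_ij / X_j:
  a_BB = 105/300 = 0.35, a_TB = 30/300 = 0.10
  a_BT = 112.5/450 = 0.25, a_TT = 112.5/450 = 0.25
I − A =
  [   0.65    -0.25]
  [  -0.10     0.75]
det(I−A) = (0.65)(0.75) − (-0.25)(-0.10) = 0.4625
adj(I−A) = [[0.75, 0.25], [0.10, 0.65]]
(I − A)⁻¹ = adj(I−A) / det(I−A) ≈
  [   1.6216     0.5405]
  [   0.2162     1.4054]
x = (I − A)⁻¹ d = adj(I−A)·d / det(I−A), with det(I−A) = 0.4625:
  x_B = (0.75·600 + 0.25·225) / 0.4625 = 506.25 / 0.4625 ≈ 1094.59
  x_T = (0.10·600 + 0.65·225) / 0.4625 = 206.25 / 0.4625 ≈ 445.95

x_B = 1094.59, x_T = 445.95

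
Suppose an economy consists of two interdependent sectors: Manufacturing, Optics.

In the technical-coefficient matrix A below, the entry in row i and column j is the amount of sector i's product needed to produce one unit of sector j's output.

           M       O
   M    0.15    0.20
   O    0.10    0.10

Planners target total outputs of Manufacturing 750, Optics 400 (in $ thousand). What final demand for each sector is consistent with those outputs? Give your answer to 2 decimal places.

I − A =
  [   0.85    -0.20]
  [  -0.10     0.90]
d = (I − A) x:
  d_M = (+0.85)·750 + (-0.20)·400 = 557.50
  d_O = (-0.10)·750 + (+0.90)·400 = 285.00

d_M = 557.50, d_O = 285.00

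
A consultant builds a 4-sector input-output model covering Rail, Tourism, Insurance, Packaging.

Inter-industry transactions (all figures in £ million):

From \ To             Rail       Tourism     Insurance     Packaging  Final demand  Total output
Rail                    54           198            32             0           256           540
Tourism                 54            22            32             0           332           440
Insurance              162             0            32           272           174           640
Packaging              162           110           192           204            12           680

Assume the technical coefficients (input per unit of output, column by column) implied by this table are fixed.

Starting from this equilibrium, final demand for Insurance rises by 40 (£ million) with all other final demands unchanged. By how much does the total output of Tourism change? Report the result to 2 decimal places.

Technical coefficients a_ij = z_ij / X_j:
  a_11 = 54/540 = 0.10, a_21 = 54/540 = 0.10, a_31 = 162/540 = 0.30, a_41 = 162/540 = 0.30
  a_12 = 198/440 = 0.45, a_22 = 22/440 = 0.05, a_32 = 0/440 = 0.00, a_42 = 110/440 = 0.25
  a_13 = 32/640 = 0.05, a_23 = 32/640 = 0.05, a_33 = 32/640 = 0.05, a_43 = 192/640 = 0.30
  a_14 = 0/680 = 0.00, a_24 = 0/680 = 0.00, a_34 = 272/680 = 0.40, a_44 = 204/680 = 0.30
I − A =
  [   0.90    -0.45    -0.05     0.00]
  [  -0.10     0.95    -0.05     0.00]
  [  -0.30     0.00     0.95    -0.40]
  [  -0.30    -0.25    -0.30     0.70]
Compute the cofactors C_ij = (−1)^(i+j)·(3×3 minor ij) of I−A; the adjugate is their transpose:
adj(I−A) = Cᵀ =
  [ 0.51275   0.25025   0.04900   0.02800]
  [ 0.07100   0.47400   0.03500   0.02000]
  [ 0.32350   0.23850   0.56700   0.32400]
  [ 0.38375   0.37875   0.27650   0.74850]
det(I−A) = Σ_j (I−A)_1j·C_1j = (0.90)(0.51275) + (-0.45)(0.07100) + (-0.05)(0.32350) + (0.00)(0.38375) = 0.41335
(I − A)⁻¹ = adj(I−A) / det(I−A) ≈
  [   1.2405     0.6054     0.1185     0.0677]
  [   0.1718     1.1467     0.0847     0.0484]
  [   0.7826     0.5770     1.3717     0.7838]
  [   0.9284     0.9163     0.6689     1.8108]
Δx = (I − A)⁻¹ Δd with Δd having +40 in the Insurance component and 0 elsewhere.
So Δx_2 = L_23 · (+40), where L_23 = adj(I−A)_23 / det(I−A) = 0.03500 / 0.41335.
Δx_2 = 0.03500 × (+40) / 0.41335 = 1.40 / 0.41335 ≈ 3.39.

Δx_2 = 3.39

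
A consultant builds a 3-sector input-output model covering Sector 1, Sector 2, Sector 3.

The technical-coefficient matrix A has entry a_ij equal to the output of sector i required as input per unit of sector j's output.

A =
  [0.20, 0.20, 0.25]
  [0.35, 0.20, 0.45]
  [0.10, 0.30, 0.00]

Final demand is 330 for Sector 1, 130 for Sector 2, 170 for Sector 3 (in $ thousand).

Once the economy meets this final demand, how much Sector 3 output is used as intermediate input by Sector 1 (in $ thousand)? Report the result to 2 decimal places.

z_31 = 74.86

I − A =
  [   0.80    -0.20    -0.25]
  [  -0.35     0.80    -0.45]
  [  -0.10    -0.30     1.00]
Cofactors of I−A, C_ij = (−1)^(i+j)·(minor ij) (rows/columns in the sector order above):
  C_11 = (0.80)(1.00) − (-0.45)(-0.30) = 0.6650
  C_12 = −[(-0.35)(1.00) − (-0.45)(-0.10)] = 0.3950
  C_13 = (-0.35)(-0.30) − (0.80)(-0.10) = 0.1850
  C_21 = −[(-0.20)(1.00) − (-0.25)(-0.30)] = 0.2750
  C_22 = (0.80)(1.00) − (-0.25)(-0.10) = 0.7750
  C_23 = −[(0.80)(-0.30) − (-0.20)(-0.10)] = 0.2600
  C_31 = (-0.20)(-0.45) − (-0.25)(0.80) = 0.2900
  C_32 = −[(0.80)(-0.45) − (-0.25)(-0.35)] = 0.4475
  C_33 = (0.80)(0.80) − (-0.20)(-0.35) = 0.5700
det(I−A) = Σ_j (I−A)_1j·C_1j = (0.80)(0.6650) + (-0.20)(0.3950) + (-0.25)(0.1850) = 0.40675
adj(I−A) = Cᵀ =
  [ 0.6650   0.2750   0.2900]
  [ 0.3950   0.7750   0.4475]
  [ 0.1850   0.2600   0.5700]
(I − A)⁻¹ = adj(I−A) / det(I−A) ≈
  [   1.6349     0.6761     0.7130]
  [   0.9711     1.9053     1.1002]
  [   0.4548     0.6392     1.4014]
First solve x = (I − A)⁻¹ d = adj(I−A)·d / det(I−A); in particular x_1 = (0.6650·330 + 0.2750·130 + 0.2900·170) / 0.40675 = 304.50 / 0.40675 ≈ 748.6171.
Intermediate flow from 3 to 1: z_31 = a_31 · x_1 = 0.10 × 304.50 / 0.40675 = 30.45 / 0.40675 ≈ 74.86.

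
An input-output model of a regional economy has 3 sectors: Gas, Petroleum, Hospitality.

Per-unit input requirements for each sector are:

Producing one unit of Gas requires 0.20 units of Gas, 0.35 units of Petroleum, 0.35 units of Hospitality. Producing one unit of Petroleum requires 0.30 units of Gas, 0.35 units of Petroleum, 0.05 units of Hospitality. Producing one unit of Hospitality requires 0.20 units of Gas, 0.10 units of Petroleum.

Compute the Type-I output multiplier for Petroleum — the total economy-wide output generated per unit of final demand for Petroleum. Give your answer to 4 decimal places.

m_P = 3.3713

I − A =
  [   0.80    -0.30    -0.20]
  [  -0.35     0.65    -0.10]
  [  -0.35    -0.05     1.00]
Cofactors of I−A, C_ij = (−1)^(i+j)·(minor ij) (rows/columns in the sector order above):
  C_11 = (0.65)(1.00) − (-0.10)(-0.05) = 0.6450
  C_12 = −[(-0.35)(1.00) − (-0.10)(-0.35)] = 0.3850
  C_13 = (-0.35)(-0.05) − (0.65)(-0.35) = 0.2450
  C_21 = −[(-0.30)(1.00) − (-0.20)(-0.05)] = 0.3100
  C_22 = (0.80)(1.00) − (-0.20)(-0.35) = 0.7300
  C_23 = −[(0.80)(-0.05) − (-0.30)(-0.35)] = 0.1450
  C_31 = (-0.30)(-0.10) − (-0.20)(0.65) = 0.1600
  C_32 = −[(0.80)(-0.10) − (-0.20)(-0.35)] = 0.1500
  C_33 = (0.80)(0.65) − (-0.30)(-0.35) = 0.4150
det(I−A) = Σ_j (I−A)_1j·C_1j = (0.80)(0.6450) + (-0.30)(0.3850) + (-0.20)(0.2450) = 0.3515
adj(I−A) = Cᵀ =
  [ 0.6450   0.3100   0.1600]
  [ 0.3850   0.7300   0.1500]
  [ 0.2450   0.1450   0.4150]
(I − A)⁻¹ = adj(I−A) / det(I−A) ≈
  [   1.83499     0.88193     0.45519]
  [   1.09531     2.07681     0.42674]
  [   0.69701     0.41252     1.18065]
The output multiplier for sector j is the column-j sum of the Leontief inverse (I − A)⁻¹ = adj(I−A) / det(I−A).
Column P of adj(I−A): (0.3100, 0.7300, 0.1450); det(I−A) = 0.3515.
m_P = (0.3100 + 0.7300 + 0.1450) / 0.3515 = 1.185 / 0.3515 ≈ 3.3713.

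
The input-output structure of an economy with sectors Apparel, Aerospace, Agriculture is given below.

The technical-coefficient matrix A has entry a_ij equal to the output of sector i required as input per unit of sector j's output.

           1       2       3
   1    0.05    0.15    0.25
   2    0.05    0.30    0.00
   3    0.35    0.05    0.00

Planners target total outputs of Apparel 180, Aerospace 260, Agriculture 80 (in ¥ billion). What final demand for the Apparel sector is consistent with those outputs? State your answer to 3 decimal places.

I − A =
  [   0.95    -0.15    -0.25]
  [  -0.05     0.70     0.00]
  [  -0.35    -0.05     1.00]
d = (I − A) x:
  d_1 = (+0.95)·180 + (-0.15)·260 + (-0.25)·80 = 112.000
  d_2 = (-0.05)·180 + (+0.70)·260 + (+0.00)·80 = 173.000
  d_3 = (-0.35)·180 + (-0.05)·260 + (+1.00)·80 = 4.000

d_1 = 112.000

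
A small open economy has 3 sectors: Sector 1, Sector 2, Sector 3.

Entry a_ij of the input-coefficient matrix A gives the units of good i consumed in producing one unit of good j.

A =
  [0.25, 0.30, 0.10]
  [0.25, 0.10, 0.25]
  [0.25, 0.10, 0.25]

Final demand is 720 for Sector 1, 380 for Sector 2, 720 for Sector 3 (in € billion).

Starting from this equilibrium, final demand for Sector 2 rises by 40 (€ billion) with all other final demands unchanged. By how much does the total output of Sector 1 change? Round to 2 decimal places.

Δx_1 = 24.26

I − A =
  [   0.75    -0.30    -0.10]
  [  -0.25     0.90    -0.25]
  [  -0.25    -0.10     0.75]
Cofactors of I−A, C_ij = (−1)^(i+j)·(minor ij) (rows/columns in the sector order above):
  C_11 = (0.90)(0.75) − (-0.25)(-0.10) = 0.6500
  C_12 = −[(-0.25)(0.75) − (-0.25)(-0.25)] = 0.2500
  C_13 = (-0.25)(-0.10) − (0.90)(-0.25) = 0.2500
  C_21 = −[(-0.30)(0.75) − (-0.10)(-0.10)] = 0.2350
  C_22 = (0.75)(0.75) − (-0.10)(-0.25) = 0.5375
  C_23 = −[(0.75)(-0.10) − (-0.30)(-0.25)] = 0.1500
  C_31 = (-0.30)(-0.25) − (-0.10)(0.90) = 0.1650
  C_32 = −[(0.75)(-0.25) − (-0.10)(-0.25)] = 0.2125
  C_33 = (0.75)(0.90) − (-0.30)(-0.25) = 0.6000
det(I−A) = Σ_j (I−A)_1j·C_1j = (0.75)(0.6500) + (-0.30)(0.2500) + (-0.10)(0.2500) = 0.3875
adj(I−A) = Cᵀ =
  [ 0.6500   0.2350   0.1650]
  [ 0.2500   0.5375   0.2125]
  [ 0.2500   0.1500   0.6000]
(I − A)⁻¹ = adj(I−A) / det(I−A) ≈
  [   1.6774     0.6065     0.4258]
  [   0.6452     1.3871     0.5484]
  [   0.6452     0.3871     1.5484]
Δx = (I − A)⁻¹ Δd with Δd having +40 in the Sector 2 component and 0 elsewhere.
So Δx_1 = L_12 · (+40), where L_12 = adj(I−A)_12 / det(I−A) = 0.2350 / 0.3875.
Δx_1 = 0.2350 × (+40) / 0.3875 = 9.40 / 0.3875 ≈ 24.26.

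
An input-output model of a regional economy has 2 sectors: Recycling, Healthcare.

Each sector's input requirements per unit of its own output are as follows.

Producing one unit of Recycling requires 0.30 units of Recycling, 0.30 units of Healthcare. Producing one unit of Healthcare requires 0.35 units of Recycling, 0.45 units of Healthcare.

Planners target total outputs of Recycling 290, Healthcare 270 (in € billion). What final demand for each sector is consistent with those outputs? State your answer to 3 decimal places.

d_1 = 108.500, d_2 = 61.500

I − A =
  [   0.70    -0.35]
  [  -0.30     0.55]
d = (I − A) x:
  d_1 = (+0.70)·290 + (-0.35)·270 = 108.500
  d_2 = (-0.30)·290 + (+0.55)·270 = 61.500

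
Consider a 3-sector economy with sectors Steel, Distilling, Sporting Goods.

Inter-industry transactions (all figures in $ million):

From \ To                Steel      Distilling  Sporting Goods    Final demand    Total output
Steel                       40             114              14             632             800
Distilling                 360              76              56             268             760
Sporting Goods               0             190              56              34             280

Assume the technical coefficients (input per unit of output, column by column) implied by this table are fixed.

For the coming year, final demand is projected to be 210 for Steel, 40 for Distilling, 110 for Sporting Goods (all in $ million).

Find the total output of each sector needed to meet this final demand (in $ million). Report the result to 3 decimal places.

Technical coefficients a_ij = z_ij / X_j:
  a_11 = 40/800 = 0.05, a_21 = 360/800 = 0.45, a_31 = 0/800 = 0.00
  a_12 = 114/760 = 0.15, a_22 = 76/760 = 0.10, a_32 = 190/760 = 0.25
  a_13 = 14/280 = 0.05, a_23 = 56/280 = 0.20, a_33 = 56/280 = 0.20
I − A =
  [   0.95    -0.15    -0.05]
  [  -0.45     0.90    -0.20]
  [   0.00    -0.25     0.80]
Cofactors of I−A, C_ij = (−1)^(i+j)·(minor ij) (rows/columns in the sector order above):
  C_11 = (0.90)(0.80) − (-0.20)(-0.25) = 0.6700
  C_12 = −[(-0.45)(0.80) − (-0.20)(0.00)] = 0.3600
  C_13 = (-0.45)(-0.25) − (0.90)(0.00) = 0.1125
  C_21 = −[(-0.15)(0.80) − (-0.05)(-0.25)] = 0.1325
  C_22 = (0.95)(0.80) − (-0.05)(0.00) = 0.7600
  C_23 = −[(0.95)(-0.25) − (-0.15)(0.00)] = 0.2375
  C_31 = (-0.15)(-0.20) − (-0.05)(0.90) = 0.0750
  C_32 = −[(0.95)(-0.20) − (-0.05)(-0.45)] = 0.2125
  C_33 = (0.95)(0.90) − (-0.15)(-0.45) = 0.7875
det(I−A) = Σ_j (I−A)_1j·C_1j = (0.95)(0.6700) + (-0.15)(0.3600) + (-0.05)(0.1125) = 0.576875
adj(I−A) = Cᵀ =
  [ 0.6700   0.1325   0.0750]
  [ 0.3600   0.7600   0.2125]
  [ 0.1125   0.2375   0.7875]
(I − A)⁻¹ = adj(I−A) / det(I−A) ≈
  [   1.1614     0.2297     0.1300]
  [   0.6241     1.3174     0.3684]
  [   0.1950     0.4117     1.3651]
x = (I − A)⁻¹ d = adj(I−A)·d / det(I−A), with det(I−A) = 0.576875:
  x_1 = (0.6700·210 + 0.1325·40 + 0.0750·110) / 0.576875 = 154.25 / 0.576875 ≈ 267.389
  x_2 = (0.3600·210 + 0.7600·40 + 0.2125·110) / 0.576875 = 129.375 / 0.576875 ≈ 224.269
  x_3 = (0.1125·210 + 0.2375·40 + 0.7875·110) / 0.576875 = 119.75 / 0.576875 ≈ 207.584

x_1 = 267.389, x_2 = 224.269, x_3 = 207.584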